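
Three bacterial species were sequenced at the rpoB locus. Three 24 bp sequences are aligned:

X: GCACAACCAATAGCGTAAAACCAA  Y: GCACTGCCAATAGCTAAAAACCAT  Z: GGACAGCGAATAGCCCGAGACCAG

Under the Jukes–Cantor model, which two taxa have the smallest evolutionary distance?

X–Y: 5/24 differ, p = 0.208, d = 0.244.
X–Z: 8/24 differ, p = 0.333, d = 0.441.
Y–Z: 8/24 differ, p = 0.333, d = 0.441.
The smallest distance is between X and Y.

X and Y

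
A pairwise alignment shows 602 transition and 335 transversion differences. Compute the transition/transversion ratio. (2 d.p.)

R = 602/335 = 1.797014… ≈ 1.80 (to 2 d.p.).

1.80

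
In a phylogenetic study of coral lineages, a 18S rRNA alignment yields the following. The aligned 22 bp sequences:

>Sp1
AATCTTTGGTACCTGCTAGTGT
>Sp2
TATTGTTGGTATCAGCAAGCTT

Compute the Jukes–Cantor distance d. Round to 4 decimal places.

0.4975

The sequences differ at 8 of 22 sites (1, 4, 5, 12, 14, 17, 20, 21), so p = 8/22 ≈ 0.363636.
d = −(3/4) ln(1 − 4p/3) = −0.75 ln(1 − 0.484848) = −0.75 ln(0.515152)
  = −0.75 × (-0.663293) = 0.497470 substitutions/site.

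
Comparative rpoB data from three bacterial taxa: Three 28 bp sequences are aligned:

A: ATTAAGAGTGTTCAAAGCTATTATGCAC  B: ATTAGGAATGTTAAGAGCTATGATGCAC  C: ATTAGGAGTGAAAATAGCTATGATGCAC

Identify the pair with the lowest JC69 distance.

B and C

A–B: 5/28 differ, p = 0.179, d = 0.204.
A–C: 6/28 differ, p = 0.214, d = 0.252.
B–C: 4/28 differ, p = 0.143, d = 0.158.
The smallest distance is between B and C.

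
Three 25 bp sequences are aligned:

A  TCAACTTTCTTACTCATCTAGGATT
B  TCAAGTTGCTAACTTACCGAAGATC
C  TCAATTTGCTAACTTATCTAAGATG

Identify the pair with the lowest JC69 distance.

B and C

A–B: 8/25 differ, p = 0.320, d = 0.417.
A–C: 6/25 differ, p = 0.240, d = 0.289.
B–C: 4/25 differ, p = 0.160, d = 0.180.
The smallest distance is between B and C.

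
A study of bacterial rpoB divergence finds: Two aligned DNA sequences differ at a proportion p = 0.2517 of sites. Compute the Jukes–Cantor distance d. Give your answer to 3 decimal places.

d = −(3/4) ln(1 − 4p/3) = −0.75 ln(1 − 0.3356) = −0.75 ln(0.6644)
  = −0.75 × (-0.408871) = 0.306653 substitutions/site.

0.307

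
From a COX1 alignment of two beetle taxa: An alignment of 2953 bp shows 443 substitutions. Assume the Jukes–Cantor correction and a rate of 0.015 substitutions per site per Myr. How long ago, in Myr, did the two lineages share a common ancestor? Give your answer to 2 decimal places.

5.58

p = 443/2953 ≈ 0.150017.
d = −(3/4) ln(1 − 4p/3) = −0.75 ln(1 − 0.200023) = −0.75 ln(0.799977)
  = −0.75 × (-0.223172) = 0.167379 substitutions/site.
Under a molecular clock d = 2μt, so t = d/(2μ) = 0.167379 / (2 × 0.015) = 5.58 Myr.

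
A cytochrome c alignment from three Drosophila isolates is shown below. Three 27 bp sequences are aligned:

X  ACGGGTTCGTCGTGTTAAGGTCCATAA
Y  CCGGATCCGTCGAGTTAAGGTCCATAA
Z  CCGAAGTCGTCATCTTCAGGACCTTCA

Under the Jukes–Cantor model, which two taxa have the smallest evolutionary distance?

X and Y

X–Y: 4/27 differ, p = 0.148, d = 0.165.
X–Z: 10/27 differ, p = 0.370, d = 0.511.
Y–Z: 10/27 differ, p = 0.370, d = 0.511.
The smallest distance is between X and Y.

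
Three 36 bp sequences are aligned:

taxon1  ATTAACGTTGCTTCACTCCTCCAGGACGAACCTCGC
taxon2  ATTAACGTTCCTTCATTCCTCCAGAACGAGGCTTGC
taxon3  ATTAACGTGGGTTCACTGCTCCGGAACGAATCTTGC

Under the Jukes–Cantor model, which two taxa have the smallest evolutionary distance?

taxon1 and taxon2

taxon1–taxon2: 6/36 differ, p = 0.167, d = 0.188.
taxon1–taxon3: 7/36 differ, p = 0.194, d = 0.225.
taxon2–taxon3: 8/36 differ, p = 0.222, d = 0.264.
The smallest distance is between taxon1 and taxon2.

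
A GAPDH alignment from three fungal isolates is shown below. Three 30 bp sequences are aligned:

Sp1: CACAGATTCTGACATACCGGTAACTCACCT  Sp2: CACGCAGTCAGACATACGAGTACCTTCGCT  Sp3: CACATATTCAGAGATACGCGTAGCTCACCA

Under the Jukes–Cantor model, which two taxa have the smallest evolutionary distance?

Sp1–Sp2: 10/30 differ, p = 0.333, d = 0.441.
Sp1–Sp3: 7/30 differ, p = 0.233, d = 0.280.
Sp2–Sp3: 10/30 differ, p = 0.333, d = 0.441.
The smallest distance is between Sp1 and Sp3.

Sp1 and Sp3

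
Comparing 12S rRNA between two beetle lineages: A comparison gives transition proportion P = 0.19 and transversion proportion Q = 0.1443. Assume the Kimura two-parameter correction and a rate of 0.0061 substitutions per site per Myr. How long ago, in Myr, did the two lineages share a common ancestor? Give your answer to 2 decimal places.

37.43

Under the Kimura two-parameter model, d = −½ ln(1 − 2P − Q) − ¼ ln(1 − 2Q).
1 − 2P − Q = 0.4757, giving −½ ln(0.4757) = 0.371484.
1 − 2Q = 0.7114, giving −¼ ln(0.7114) = 0.085130.
d = 0.371484 + 0.085130 = 0.456614.
Under a molecular clock d = 2μt, so t = d/(2μ) = 0.456614 / (2 × 0.0061) = 37.43 Myr.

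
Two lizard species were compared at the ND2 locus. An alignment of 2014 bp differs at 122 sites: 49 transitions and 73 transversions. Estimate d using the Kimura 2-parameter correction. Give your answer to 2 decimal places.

0.06

P = 49/2014 ≈ 0.02433 and Q = 73/2014 ≈ 0.036246.
Under the Kimura two-parameter model, d = −½ ln(1 − 2P − Q) − ¼ ln(1 − 2Q).
1 − 2P − Q = 0.915094, giving −½ ln(0.915094) = 0.044364.
1 − 2Q = 0.927508, giving −¼ ln(0.927508) = 0.018813.
d = 0.044364 + 0.018813 = 0.063177.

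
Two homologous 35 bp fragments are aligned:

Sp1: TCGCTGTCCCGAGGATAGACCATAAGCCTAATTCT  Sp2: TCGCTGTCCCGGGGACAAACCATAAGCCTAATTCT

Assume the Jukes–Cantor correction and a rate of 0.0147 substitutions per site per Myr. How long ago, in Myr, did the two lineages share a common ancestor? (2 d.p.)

The sequences differ at 3 of 35 sites (12, 16, 18), so p = 3/35 ≈ 0.085714.
d = −(3/4) ln(1 − 4p/3) = −0.75 ln(1 − 0.114285) = −0.75 ln(0.885715)
  = −0.75 × (-0.121360) = 0.091020 substitutions/site.
Under a molecular clock d = 2μt, so t = d/(2μ) = 0.091020 / (2 × 0.0147) = 3.10 Myr.

3.10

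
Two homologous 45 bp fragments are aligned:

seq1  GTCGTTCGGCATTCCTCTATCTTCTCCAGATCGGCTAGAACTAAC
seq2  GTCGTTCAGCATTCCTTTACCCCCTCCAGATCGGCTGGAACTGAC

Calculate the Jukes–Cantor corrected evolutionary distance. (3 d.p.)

0.174

The sequences differ at 7 of 45 sites (8, 17, 20, 22, 23, 37, 43), so p = 7/45 ≈ 0.155556.
d = −(3/4) ln(1 − 4p/3) = −0.75 ln(1 − 0.207408) = −0.75 ln(0.792592)
  = −0.75 × (-0.232447) = 0.174335 substitutions/site.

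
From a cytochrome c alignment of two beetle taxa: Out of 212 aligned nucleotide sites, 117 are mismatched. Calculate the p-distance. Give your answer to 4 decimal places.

p = 117/212 = 0.551886… ≈ 0.5519 (to 4 d.p.).

0.5519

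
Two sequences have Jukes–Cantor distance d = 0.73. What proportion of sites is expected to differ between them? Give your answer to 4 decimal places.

0.4666

p = (3/4)(1 − e^(−4d/3)) = 0.75 × (1 − e^(-0.973333)) = 0.75 × (1 − 0.377822) = 0.466634.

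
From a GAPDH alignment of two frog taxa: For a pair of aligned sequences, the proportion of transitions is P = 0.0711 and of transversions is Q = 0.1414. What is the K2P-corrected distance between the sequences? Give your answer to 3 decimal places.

Under the Kimura two-parameter model, d = −½ ln(1 − 2P − Q) − ¼ ln(1 − 2Q).
1 − 2P − Q = 0.7164, giving −½ ln(0.7164) = 0.166758.
1 − 2Q = 0.7172, giving −¼ ln(0.7172) = 0.083100.
d = 0.166758 + 0.083100 = 0.249858.

0.250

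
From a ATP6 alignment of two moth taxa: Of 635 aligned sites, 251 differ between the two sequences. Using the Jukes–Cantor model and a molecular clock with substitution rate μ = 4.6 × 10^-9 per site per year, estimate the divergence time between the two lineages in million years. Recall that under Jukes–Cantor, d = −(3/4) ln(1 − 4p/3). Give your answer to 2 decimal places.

p = 251/635 ≈ 0.395276.
d = −(3/4) ln(1 − 4p/3) = −0.75 ln(1 − 0.527035) = −0.75 ln(0.472965)
  = −0.75 × (-0.748734) = 0.561551 substitutions/site.
Under a molecular clock d = 2μt, so t = d/(2μ) = 0.561551 / (2 × 4.6 × 10^-9) = 61.04 million years.

61.04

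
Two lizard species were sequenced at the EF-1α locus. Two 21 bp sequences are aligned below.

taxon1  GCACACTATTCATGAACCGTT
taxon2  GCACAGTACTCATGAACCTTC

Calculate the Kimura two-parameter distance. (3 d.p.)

Of 21 sites, 2 differences are transitions and 2 are transversions, so P = 2/21 ≈ 0.095238 and Q = 2/21 ≈ 0.095238.
Under the Kimura two-parameter model, d = −½ ln(1 − 2P − Q) − ¼ ln(1 − 2Q).
1 − 2P − Q = 0.714286, giving −½ ln(0.714286) = 0.168236.
1 − 2Q = 0.809524, giving −¼ ln(0.809524) = 0.052827.
d = 0.168236 + 0.052827 = 0.221063.

0.221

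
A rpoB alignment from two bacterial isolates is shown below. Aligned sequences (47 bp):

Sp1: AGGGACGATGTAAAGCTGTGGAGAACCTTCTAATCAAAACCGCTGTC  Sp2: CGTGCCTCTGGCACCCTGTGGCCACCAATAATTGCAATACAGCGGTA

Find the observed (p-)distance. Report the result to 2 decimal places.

0.49

The sequences differ at 23 of 47 positions.
p = 23/47 = 0.489361… ≈ 0.49 (to 2 d.p.).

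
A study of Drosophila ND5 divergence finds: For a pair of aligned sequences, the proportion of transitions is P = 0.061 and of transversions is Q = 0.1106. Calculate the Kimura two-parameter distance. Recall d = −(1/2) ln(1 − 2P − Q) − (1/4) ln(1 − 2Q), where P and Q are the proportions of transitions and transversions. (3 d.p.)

0.195

Under the Kimura two-parameter model, d = −½ ln(1 − 2P − Q) − ¼ ln(1 − 2Q).
1 − 2P − Q = 0.7674, giving −½ ln(0.7674) = 0.132374.
1 − 2Q = 0.7788, giving −¼ ln(0.7788) = 0.062500.
d = 0.132374 + 0.062500 = 0.194874.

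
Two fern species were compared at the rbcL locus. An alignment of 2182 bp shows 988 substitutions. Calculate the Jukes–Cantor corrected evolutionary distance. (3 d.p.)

p = 988/2182 ≈ 0.452796.
d = −(3/4) ln(1 − 4p/3) = −0.75 ln(1 − 0.603728) = −0.75 ln(0.396272)
  = −0.75 × (-0.925654) = 0.694241 substitutions/site.

0.694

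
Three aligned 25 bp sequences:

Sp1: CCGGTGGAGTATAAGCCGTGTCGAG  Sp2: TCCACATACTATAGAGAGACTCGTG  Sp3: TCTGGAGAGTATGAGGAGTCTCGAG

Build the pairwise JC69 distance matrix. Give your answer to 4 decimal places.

Sp1–Sp2: 14/25 sites differ → p = 0.56, d = −0.75 ln(1 − 0.746667) = 1.029788 ≈ 1.0298.
Sp1–Sp3: 8/25 sites differ → p = 0.32, d = −0.75 ln(1 − 0.426667) = 0.417216 ≈ 0.4172.
Sp2–Sp3: 10/25 sites differ → p = 0.4, d = −0.75 ln(1 − 0.533333) = 0.571605 ≈ 0.5716.

d(Sp1,Sp2) = 1.0298, d(Sp1,Sp3) = 0.4172, d(Sp2,Sp3) = 0.5716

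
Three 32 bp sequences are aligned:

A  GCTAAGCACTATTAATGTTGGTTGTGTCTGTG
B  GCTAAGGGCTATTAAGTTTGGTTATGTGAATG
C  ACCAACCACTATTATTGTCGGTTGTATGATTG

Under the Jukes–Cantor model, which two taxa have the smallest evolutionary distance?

A–B: 8/32 differ, p = 0.250, d = 0.304.
A–C: 9/32 differ, p = 0.281, d = 0.353.
B–C: 12/32 differ, p = 0.375, d = 0.520.
The smallest distance is between A and B.

A and B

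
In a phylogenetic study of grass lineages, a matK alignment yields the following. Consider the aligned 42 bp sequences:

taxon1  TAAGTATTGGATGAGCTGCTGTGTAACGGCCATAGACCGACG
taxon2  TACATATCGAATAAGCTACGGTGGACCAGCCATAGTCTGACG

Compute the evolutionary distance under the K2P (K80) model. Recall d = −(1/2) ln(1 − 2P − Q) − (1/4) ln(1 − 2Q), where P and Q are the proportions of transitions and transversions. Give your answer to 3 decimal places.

Of 42 sites, 7 differences are transitions and 5 are transversions, so P = 7/42 ≈ 0.166667 and Q = 5/42 ≈ 0.119048.
Under the Kimura two-parameter model, d = −½ ln(1 − 2P − Q) − ¼ ln(1 − 2Q).
1 − 2P − Q = 0.547618, giving −½ ln(0.547618) = 0.301089.
1 − 2Q = 0.761904, giving −¼ ln(0.761904) = 0.067984.
d = 0.301089 + 0.067984 = 0.369073.

0.369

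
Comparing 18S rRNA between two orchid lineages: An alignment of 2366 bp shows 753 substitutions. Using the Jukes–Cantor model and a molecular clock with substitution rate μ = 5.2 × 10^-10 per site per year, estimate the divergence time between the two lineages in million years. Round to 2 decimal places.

398.25

p = 753/2366 ≈ 0.318259.
d = −(3/4) ln(1 − 4p/3) = −0.75 ln(1 − 0.424345) = −0.75 ln(0.575655)
  = −0.75 × (-0.552247) = 0.414185 substitutions/site.
Under a molecular clock d = 2μt, so t = d/(2μ) = 0.414185 / (2 × 5.2 × 10^-10) = 398.25 million years.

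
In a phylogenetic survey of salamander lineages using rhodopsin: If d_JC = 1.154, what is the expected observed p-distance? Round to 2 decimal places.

0.59

p = (3/4)(1 − e^(−4d/3)) = 0.75 × (1 − e^(-1.538667)) = 0.75 × (1 − 0.214667) = 0.589000.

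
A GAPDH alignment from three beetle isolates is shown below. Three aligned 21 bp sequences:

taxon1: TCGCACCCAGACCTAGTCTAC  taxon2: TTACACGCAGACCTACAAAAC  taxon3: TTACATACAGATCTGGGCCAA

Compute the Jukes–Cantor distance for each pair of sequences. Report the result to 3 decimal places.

taxon1–taxon2: 7/21 sites differ → p ≈ 0.333333, d = −0.75 ln(1 − 0.444444) = 0.440839 ≈ 0.441.
taxon1–taxon3: 9/21 sites differ → p ≈ 0.428571, d = −0.75 ln(1 − 0.571428) = 0.635472 ≈ 0.635.
taxon2–taxon3: 9/21 sites differ → p ≈ 0.428571, d = −0.75 ln(1 − 0.571428) = 0.635472 ≈ 0.635.

d(taxon1,taxon2) = 0.441, d(taxon1,taxon3) = 0.635, d(taxon2,taxon3) = 0.635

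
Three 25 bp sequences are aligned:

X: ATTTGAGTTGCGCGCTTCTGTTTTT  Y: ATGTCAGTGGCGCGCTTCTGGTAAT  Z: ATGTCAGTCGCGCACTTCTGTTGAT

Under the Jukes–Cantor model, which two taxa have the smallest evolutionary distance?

Y and Z

X–Y: 6/25 differ, p = 0.240, d = 0.289.
X–Z: 6/25 differ, p = 0.240, d = 0.289.
Y–Z: 4/25 differ, p = 0.160, d = 0.180.
The smallest distance is between Y and Z.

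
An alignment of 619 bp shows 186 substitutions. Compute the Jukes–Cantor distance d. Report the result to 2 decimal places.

0.38

p = 186/619 ≈ 0.300485.
d = −(3/4) ln(1 − 4p/3) = −0.75 ln(1 − 0.400647) = −0.75 ln(0.599353)
  = −0.75 × (-0.511905) = 0.383929 substitutions/site.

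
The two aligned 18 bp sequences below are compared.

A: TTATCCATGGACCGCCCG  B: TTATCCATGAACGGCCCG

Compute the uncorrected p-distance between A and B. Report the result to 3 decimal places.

The sequences differ at 2 of 18 positions (sites 10, 13).
p = 2/18 = 0.111111… ≈ 0.111 (to 3 d.p.).

0.111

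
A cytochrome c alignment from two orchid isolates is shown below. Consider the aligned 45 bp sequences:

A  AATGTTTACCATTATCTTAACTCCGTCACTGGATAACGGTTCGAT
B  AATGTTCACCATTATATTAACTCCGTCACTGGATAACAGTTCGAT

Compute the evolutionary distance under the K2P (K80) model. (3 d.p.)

Of 45 sites, 2 differences are transitions and 1 are transversions, so P = 2/45 ≈ 0.044444 and Q = 1/45 ≈ 0.022222.
Under the Kimura two-parameter model, d = −½ ln(1 − 2P − Q) − ¼ ln(1 − 2Q).
1 − 2P − Q = 0.88889, giving −½ ln(0.88889) = 0.058891.
1 − 2Q = 0.955556, giving −¼ ln(0.955556) = 0.011365.
d = 0.058891 + 0.011365 = 0.070256.

0.070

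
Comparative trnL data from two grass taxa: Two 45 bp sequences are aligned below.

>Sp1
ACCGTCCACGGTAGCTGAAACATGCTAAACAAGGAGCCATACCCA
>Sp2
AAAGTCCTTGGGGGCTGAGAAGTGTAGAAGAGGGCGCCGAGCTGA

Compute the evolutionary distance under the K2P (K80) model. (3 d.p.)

0.696

Of 45 sites, 10 differences are transitions and 10 are transversions, so P = 10/45 ≈ 0.222222 and Q = 10/45 ≈ 0.222222.
Under the Kimura two-parameter model, d = −½ ln(1 − 2P − Q) − ¼ ln(1 − 2Q).
1 − 2P − Q = 0.333334, giving −½ ln(0.333334) = 0.549305.
1 − 2Q = 0.555556, giving −¼ ln(0.555556) = 0.146946.
d = 0.549305 + 0.146946 = 0.696251.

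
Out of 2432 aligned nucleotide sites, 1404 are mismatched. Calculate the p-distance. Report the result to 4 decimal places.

0.5773

p = 1404/2432 = 0.577302… ≈ 0.5773 (to 4 d.p.).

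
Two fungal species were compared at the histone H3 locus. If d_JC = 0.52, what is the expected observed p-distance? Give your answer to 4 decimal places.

0.3751

p = (3/4)(1 − e^(−4d/3)) = 0.75 × (1 − e^(-0.693333)) = 0.75 × (1 − 0.499907) = 0.375070.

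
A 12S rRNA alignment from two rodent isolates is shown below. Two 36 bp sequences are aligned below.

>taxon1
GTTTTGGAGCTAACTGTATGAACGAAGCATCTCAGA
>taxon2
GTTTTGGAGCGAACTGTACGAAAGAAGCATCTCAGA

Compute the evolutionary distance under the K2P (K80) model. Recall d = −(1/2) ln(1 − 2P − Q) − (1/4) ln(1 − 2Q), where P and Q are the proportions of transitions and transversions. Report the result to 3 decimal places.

0.088

Of 36 sites, 1 differences are transitions and 2 are transversions, so P = 1/36 ≈ 0.027778 and Q = 2/36 ≈ 0.055556.
Under the Kimura two-parameter model, d = −½ ln(1 − 2P − Q) − ¼ ln(1 − 2Q).
1 − 2P − Q = 0.888888, giving −½ ln(0.888888) = 0.058892.
1 − 2Q = 0.888888, giving −¼ ln(0.888888) = 0.029446.
d = 0.058892 + 0.029446 = 0.088338.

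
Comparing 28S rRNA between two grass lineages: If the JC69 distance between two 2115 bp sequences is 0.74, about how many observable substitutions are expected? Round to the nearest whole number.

Invert JC69: p = (3/4)(1 − e^(−4d/3)) = 0.75 × (1 − e^(-0.986667)) = 0.75 × (1 − 0.372817) = 0.470387.
Expected differing sites = pL ≈ 0.470387 × 2115 = 994.868505 ≈ 995.

995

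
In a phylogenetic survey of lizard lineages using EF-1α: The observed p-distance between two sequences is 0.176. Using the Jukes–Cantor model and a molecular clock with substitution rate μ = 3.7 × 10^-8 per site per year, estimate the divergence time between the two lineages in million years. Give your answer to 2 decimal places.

d = −(3/4) ln(1 − 4p/3) = −0.75 ln(1 − 0.234667) = −0.75 ln(0.765333)
  = −0.75 × (-0.267444) = 0.200583 substitutions/site.
Under a molecular clock d = 2μt, so t = d/(2μ) = 0.200583 / (2 × 3.7 × 10^-8) = 2.71 million years.

2.71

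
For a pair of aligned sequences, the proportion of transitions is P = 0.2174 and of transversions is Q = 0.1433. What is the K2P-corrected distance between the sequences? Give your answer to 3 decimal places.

Under the Kimura two-parameter model, d = −½ ln(1 − 2P − Q) − ¼ ln(1 − 2Q).
1 − 2P − Q = 0.4219, giving −½ ln(0.4219) = 0.431493.
1 − 2Q = 0.7134, giving −¼ ln(0.7134) = 0.084428.
d = 0.431493 + 0.084428 = 0.515921.

0.516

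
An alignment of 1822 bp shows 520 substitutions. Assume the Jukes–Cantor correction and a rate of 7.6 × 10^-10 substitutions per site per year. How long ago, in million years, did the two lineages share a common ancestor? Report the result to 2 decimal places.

236.30

p = 520/1822 ≈ 0.285401.
d = −(3/4) ln(1 − 4p/3) = −0.75 ln(1 − 0.380535) = −0.75 ln(0.619465)
  = −0.75 × (-0.478899) = 0.359174 substitutions/site.
Under a molecular clock d = 2μt, so t = d/(2μ) = 0.359174 / (2 × 7.6 × 10^-10) = 236.30 million years.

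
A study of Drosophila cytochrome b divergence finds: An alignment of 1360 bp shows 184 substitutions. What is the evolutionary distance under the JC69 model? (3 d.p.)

0.149

p = 184/1360 ≈ 0.135294.
d = −(3/4) ln(1 − 4p/3) = −0.75 ln(1 − 0.180392) = −0.75 ln(0.819608)
  = −0.75 × (-0.198929) = 0.149197 substitutions/site.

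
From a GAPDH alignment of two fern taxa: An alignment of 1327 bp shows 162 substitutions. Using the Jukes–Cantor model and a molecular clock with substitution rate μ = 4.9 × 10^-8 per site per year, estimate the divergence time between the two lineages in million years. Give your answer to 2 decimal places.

1.36

p = 162/1327 ≈ 0.12208.
d = −(3/4) ln(1 − 4p/3) = −0.75 ln(1 − 0.162773) = −0.75 ln(0.837227)
  = −0.75 × (-0.177660) = 0.133245 substitutions/site.
Under a molecular clock d = 2μt, so t = d/(2μ) = 0.133245 / (2 × 4.9 × 10^-8) = 1.36 million years.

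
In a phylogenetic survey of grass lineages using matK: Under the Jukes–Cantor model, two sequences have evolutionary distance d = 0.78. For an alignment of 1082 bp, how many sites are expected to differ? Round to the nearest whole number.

Invert JC69: p = (3/4)(1 − e^(−4d/3)) = 0.75 × (1 − e^(-1.04)) = 0.75 × (1 − 0.353455) = 0.484909.
Expected differing sites = pL ≈ 0.484909 × 1082 = 524.671538 ≈ 525.

525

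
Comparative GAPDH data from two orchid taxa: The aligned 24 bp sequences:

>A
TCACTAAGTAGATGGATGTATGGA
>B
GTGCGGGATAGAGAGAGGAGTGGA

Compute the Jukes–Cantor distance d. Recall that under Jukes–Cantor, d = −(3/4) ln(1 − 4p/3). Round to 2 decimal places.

The sequences differ at 12 of 24 sites, so p = 12/24 = 0.5.
d = −(3/4) ln(1 − 4p/3) = −0.75 ln(1 − 0.666667) = −0.75 ln(0.333333)
  = −0.75 × (-1.098613) = 0.823960 substitutions/site.

0.82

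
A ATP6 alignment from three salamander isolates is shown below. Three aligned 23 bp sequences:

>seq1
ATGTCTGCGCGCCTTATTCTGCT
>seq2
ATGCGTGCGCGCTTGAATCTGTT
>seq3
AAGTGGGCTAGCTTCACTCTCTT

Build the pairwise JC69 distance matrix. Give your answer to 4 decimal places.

d(seq1,seq2) = 0.3206, d(seq1,seq3) = 0.6501, d(seq2,seq3) = 0.4674

seq1–seq2: 6/23 sites differ → p ≈ 0.26087, d = −0.75 ln(1 − 0.347827) = 0.320584 ≈ 0.3206.
seq1–seq3: 10/23 sites differ → p ≈ 0.434783, d = −0.75 ln(1 − 0.579711) = 0.650110 ≈ 0.6501.
seq2–seq3: 8/23 sites differ → p ≈ 0.347826, d = −0.75 ln(1 − 0.463768) = 0.467391 ≈ 0.4674.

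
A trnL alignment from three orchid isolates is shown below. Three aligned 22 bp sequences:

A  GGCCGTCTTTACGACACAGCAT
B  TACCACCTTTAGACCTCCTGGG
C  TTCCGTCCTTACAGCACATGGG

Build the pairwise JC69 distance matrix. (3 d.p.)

d(A,B) = 1.163, d(A,C) = 0.591, d(B,C) = 0.497

A–B: 13/22 sites differ → p ≈ 0.590909, d = −0.75 ln(1 − 0.787879) = 1.162949 ≈ 1.163.
A–C: 9/22 sites differ → p ≈ 0.409091, d = −0.75 ln(1 − 0.545455) = 0.591344 ≈ 0.591.
B–C: 8/22 sites differ → p ≈ 0.363636, d = −0.75 ln(1 − 0.484848) = 0.497470 ≈ 0.497.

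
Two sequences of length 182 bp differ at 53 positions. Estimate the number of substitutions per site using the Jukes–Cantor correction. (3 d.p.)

0.369

p = 53/182 ≈ 0.291209.
d = −(3/4) ln(1 − 4p/3) = −0.75 ln(1 − 0.388279) = −0.75 ln(0.611721)
  = −0.75 × (-0.491479) = 0.368609 substitutions/site.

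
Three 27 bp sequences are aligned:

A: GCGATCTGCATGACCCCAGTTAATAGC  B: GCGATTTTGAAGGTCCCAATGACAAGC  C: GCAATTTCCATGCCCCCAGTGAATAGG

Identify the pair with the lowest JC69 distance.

A–B: 10/27 differ, p = 0.370, d = 0.511.
A–C: 6/27 differ, p = 0.222, d = 0.264.
B–C: 10/27 differ, p = 0.370, d = 0.511.
The smallest distance is between A and C.

A and C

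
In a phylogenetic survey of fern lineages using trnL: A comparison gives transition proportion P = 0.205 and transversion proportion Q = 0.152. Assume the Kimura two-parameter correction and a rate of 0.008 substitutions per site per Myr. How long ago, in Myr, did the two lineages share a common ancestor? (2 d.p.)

31.46

Under the Kimura two-parameter model, d = −½ ln(1 − 2P − Q) − ¼ ln(1 − 2Q).
1 − 2P − Q = 0.438, giving −½ ln(0.438) = 0.412768.
1 − 2Q = 0.696, giving −¼ ln(0.696) = 0.090601.
d = 0.412768 + 0.090601 = 0.503369.
Under a molecular clock d = 2μt, so t = d/(2μ) = 0.503369 / (2 × 0.008) = 31.46 Myr.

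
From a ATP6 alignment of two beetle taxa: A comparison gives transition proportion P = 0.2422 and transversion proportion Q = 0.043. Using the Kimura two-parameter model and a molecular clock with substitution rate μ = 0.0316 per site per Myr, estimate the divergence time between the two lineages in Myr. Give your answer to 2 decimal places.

6.29

Under the Kimura two-parameter model, d = −½ ln(1 − 2P − Q) − ¼ ln(1 − 2Q).
1 − 2P − Q = 0.4726, giving −½ ln(0.4726) = 0.374753.
1 − 2Q = 0.914, giving −¼ ln(0.914) = 0.022481.
d = 0.374753 + 0.022481 = 0.397234.
Under a molecular clock d = 2μt, so t = d/(2μ) = 0.397234 / (2 × 0.0316) = 6.29 Myr.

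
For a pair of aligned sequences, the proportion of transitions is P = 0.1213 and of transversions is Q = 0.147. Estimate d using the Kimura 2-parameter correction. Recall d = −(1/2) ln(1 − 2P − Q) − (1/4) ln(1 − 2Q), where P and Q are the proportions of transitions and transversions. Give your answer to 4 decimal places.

0.3339

Under the Kimura two-parameter model, d = −½ ln(1 − 2P − Q) − ¼ ln(1 − 2Q).
1 − 2P − Q = 0.6104, giving −½ ln(0.6104) = 0.246820.
1 − 2Q = 0.706, giving −¼ ln(0.706) = 0.087035.
d = 0.246820 + 0.087035 = 0.333855.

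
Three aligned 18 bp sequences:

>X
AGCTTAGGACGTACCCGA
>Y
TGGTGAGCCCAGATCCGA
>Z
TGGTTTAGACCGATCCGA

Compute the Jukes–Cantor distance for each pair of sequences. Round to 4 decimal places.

d(X,Y) = 0.6735, d(X,Z) = 0.5482, d(Y,Z) = 0.4408

X–Y: 8/18 sites differ → p ≈ 0.444444, d = −0.75 ln(1 − 0.592592) = 0.673455 ≈ 0.6735.
X–Z: 7/18 sites differ → p ≈ 0.388889, d = −0.75 ln(1 − 0.518519) = 0.548166 ≈ 0.5482.
Y–Z: 6/18 sites differ → p ≈ 0.333333, d = −0.75 ln(1 − 0.444444) = 0.440839 ≈ 0.4408.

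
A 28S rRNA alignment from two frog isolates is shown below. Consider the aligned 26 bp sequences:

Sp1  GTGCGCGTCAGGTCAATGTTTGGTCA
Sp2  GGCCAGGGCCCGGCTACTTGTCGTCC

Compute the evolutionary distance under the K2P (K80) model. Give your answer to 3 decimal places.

1.119

Of 26 sites, 2 differences are transitions and 12 are transversions, so P = 2/26 ≈ 0.076923 and Q = 12/26 ≈ 0.461538.
Under the Kimura two-parameter model, d = −½ ln(1 − 2P − Q) − ¼ ln(1 − 2Q).
1 − 2P − Q = 0.384616, giving −½ ln(0.384616) = 0.477755.
1 − 2Q = 0.076924, giving −¼ ln(0.076924) = 0.641234.
d = 0.477755 + 0.641234 = 1.118989.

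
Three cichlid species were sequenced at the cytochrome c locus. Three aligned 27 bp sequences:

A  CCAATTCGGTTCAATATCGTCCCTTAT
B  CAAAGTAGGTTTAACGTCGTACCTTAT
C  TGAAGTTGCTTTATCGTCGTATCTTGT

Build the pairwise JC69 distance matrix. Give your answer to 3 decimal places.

A–B: 7/27 sites differ → p ≈ 0.259259, d = −0.75 ln(1 − 0.345679) = 0.318118 ≈ 0.318.
A–C: 12/27 sites differ → p ≈ 0.444444, d = −0.75 ln(1 − 0.592592) = 0.673455 ≈ 0.673.
B–C: 7/27 sites differ → p ≈ 0.259259, d = −0.75 ln(1 − 0.345679) = 0.318118 ≈ 0.318.

d(A,B) = 0.318, d(A,C) = 0.673, d(B,C) = 0.318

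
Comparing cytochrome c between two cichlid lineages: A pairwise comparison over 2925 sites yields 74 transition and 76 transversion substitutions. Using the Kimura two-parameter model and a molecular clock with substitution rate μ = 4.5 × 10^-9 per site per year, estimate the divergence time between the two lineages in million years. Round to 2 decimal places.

P = 74/2925 ≈ 0.025299 and Q = 76/2925 ≈ 0.025983.
Under the Kimura two-parameter model, d = −½ ln(1 − 2P − Q) − ¼ ln(1 − 2Q).
1 − 2P − Q = 0.923419, giving −½ ln(0.923419) = 0.039836.
1 − 2Q = 0.948034, giving −¼ ln(0.948034) = 0.013341.
d = 0.039836 + 0.013341 = 0.053177.
Under a molecular clock d = 2μt, so t = d/(2μ) = 0.053177 / (2 × 4.5 × 10^-9) = 5.91 million years.

5.91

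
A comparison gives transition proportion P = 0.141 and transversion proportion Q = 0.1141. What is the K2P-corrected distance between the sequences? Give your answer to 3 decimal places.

Under the Kimura two-parameter model, d = −½ ln(1 − 2P − Q) − ¼ ln(1 − 2Q).
1 − 2P − Q = 0.6039, giving −½ ln(0.6039) = 0.252173.
1 − 2Q = 0.7718, giving −¼ ln(0.7718) = 0.064757.
d = 0.252173 + 0.064757 = 0.316930.

0.317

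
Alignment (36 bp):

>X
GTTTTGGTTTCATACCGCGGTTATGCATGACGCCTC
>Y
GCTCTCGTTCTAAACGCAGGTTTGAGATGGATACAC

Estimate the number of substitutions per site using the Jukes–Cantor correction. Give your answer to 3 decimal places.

0.824

The sequences differ at 18 of 36 sites, so p = 18/36 = 0.5.
d = −(3/4) ln(1 − 4p/3) = −0.75 ln(1 − 0.666667) = −0.75 ln(0.333333)
  = −0.75 × (-1.098613) = 0.823960 substitutions/site.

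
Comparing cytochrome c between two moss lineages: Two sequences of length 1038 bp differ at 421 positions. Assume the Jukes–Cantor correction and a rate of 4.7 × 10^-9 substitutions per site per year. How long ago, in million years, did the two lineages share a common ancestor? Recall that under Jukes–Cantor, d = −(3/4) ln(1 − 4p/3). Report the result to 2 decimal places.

62.09

p = 421/1038 ≈ 0.405588.
d = −(3/4) ln(1 − 4p/3) = −0.75 ln(1 − 0.540784) = −0.75 ln(0.459216)
  = −0.75 × (-0.778235) = 0.583676 substitutions/site.
Under a molecular clock d = 2μt, so t = d/(2μ) = 0.583676 / (2 × 4.7 × 10^-9) = 62.09 million years.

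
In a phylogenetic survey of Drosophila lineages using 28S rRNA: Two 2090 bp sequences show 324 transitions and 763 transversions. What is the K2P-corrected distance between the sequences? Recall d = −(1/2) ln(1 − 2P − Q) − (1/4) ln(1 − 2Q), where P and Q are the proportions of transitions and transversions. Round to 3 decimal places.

0.890

P = 324/2090 ≈ 0.155024 and Q = 763/2090 ≈ 0.365072.
Under the Kimura two-parameter model, d = −½ ln(1 − 2P − Q) − ¼ ln(1 − 2Q).
1 − 2P − Q = 0.32488, giving −½ ln(0.32488) = 0.562150.
1 − 2Q = 0.269856, giving −¼ ln(0.269856) = 0.327467.
d = 0.562150 + 0.327467 = 0.889617.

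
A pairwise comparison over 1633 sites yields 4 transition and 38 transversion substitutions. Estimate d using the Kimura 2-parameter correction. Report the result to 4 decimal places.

0.0262

P = 4/1633 ≈ 0.002449 and Q = 38/1633 ≈ 0.02327.
Under the Kimura two-parameter model, d = −½ ln(1 − 2P − Q) − ¼ ln(1 − 2Q).
1 − 2P − Q = 0.971832, giving −½ ln(0.971832) = 0.014286.
1 − 2Q = 0.95346, giving −¼ ln(0.95346) = 0.011914.
d = 0.014286 + 0.011914 = 0.026200.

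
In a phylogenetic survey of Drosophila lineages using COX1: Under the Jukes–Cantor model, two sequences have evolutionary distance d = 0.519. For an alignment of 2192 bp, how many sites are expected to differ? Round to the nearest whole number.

Invert JC69: p = (3/4)(1 − e^(−4d/3)) = 0.75 × (1 − e^(-0.692)) = 0.75 × (1 − 0.500574) = 0.374570.
Expected differing sites = pL ≈ 0.374570 × 2192 = 821.05744 ≈ 821.

821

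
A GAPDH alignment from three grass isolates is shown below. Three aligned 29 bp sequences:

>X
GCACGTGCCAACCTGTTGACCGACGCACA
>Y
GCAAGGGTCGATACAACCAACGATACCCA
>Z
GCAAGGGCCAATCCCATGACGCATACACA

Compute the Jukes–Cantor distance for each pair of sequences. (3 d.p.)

X–Y: 15/29 sites differ → p ≈ 0.517241, d = −0.75 ln(1 − 0.689655) = 0.877553 ≈ 0.878.
X–Z: 10/29 sites differ → p ≈ 0.344828, d = −0.75 ln(1 − 0.459771) = 0.461822 ≈ 0.462.
Y–Z: 10/29 sites differ → p ≈ 0.344828, d = −0.75 ln(1 − 0.459771) = 0.461822 ≈ 0.462.

d(X,Y) = 0.878, d(X,Z) = 0.462, d(Y,Z) = 0.462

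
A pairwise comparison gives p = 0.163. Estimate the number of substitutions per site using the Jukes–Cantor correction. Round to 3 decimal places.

d = −(3/4) ln(1 − 4p/3) = −0.75 ln(1 − 0.217333) = −0.75 ln(0.782667)
  = −0.75 × (-0.245048) = 0.183786 substitutions/site.

0.184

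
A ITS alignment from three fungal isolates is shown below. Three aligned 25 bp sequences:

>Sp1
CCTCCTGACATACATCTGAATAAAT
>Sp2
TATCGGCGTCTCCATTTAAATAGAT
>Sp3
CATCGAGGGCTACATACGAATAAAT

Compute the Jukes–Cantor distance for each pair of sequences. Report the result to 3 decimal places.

Sp1–Sp2: 12/25 sites differ → p = 0.48, d = −0.75 ln(1 − 0.64) = 0.766238 ≈ 0.766.
Sp1–Sp3: 8/25 sites differ → p = 0.32, d = −0.75 ln(1 − 0.426667) = 0.417216 ≈ 0.417.
Sp2–Sp3: 9/25 sites differ → p = 0.36, d = −0.75 ln(1 − 0.48) = 0.490445 ≈ 0.490.

d(Sp1,Sp2) = 0.766, d(Sp1,Sp3) = 0.417, d(Sp2,Sp3) = 0.490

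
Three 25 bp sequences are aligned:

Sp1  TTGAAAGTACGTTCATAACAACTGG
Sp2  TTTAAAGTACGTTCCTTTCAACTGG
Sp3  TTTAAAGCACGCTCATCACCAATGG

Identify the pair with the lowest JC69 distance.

Sp1–Sp2: 4/25 differ, p = 0.160, d = 0.180.
Sp1–Sp3: 6/25 differ, p = 0.240, d = 0.289.
Sp2–Sp3: 7/25 differ, p = 0.280, d = 0.351.
The smallest distance is between Sp1 and Sp2.

Sp1 and Sp2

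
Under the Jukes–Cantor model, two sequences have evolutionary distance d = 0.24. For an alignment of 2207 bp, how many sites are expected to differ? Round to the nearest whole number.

453

Invert JC69: p = (3/4)(1 − e^(−4d/3)) = 0.75 × (1 − e^(-0.32)) = 0.75 × (1 − 0.726149) = 0.205388.
Expected differing sites = pL ≈ 0.205388 × 2207 = 453.291316 ≈ 453.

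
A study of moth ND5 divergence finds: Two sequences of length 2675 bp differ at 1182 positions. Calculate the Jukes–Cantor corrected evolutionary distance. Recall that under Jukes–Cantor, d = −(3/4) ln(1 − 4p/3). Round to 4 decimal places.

0.6672

p = 1182/2675 ≈ 0.441869.
d = −(3/4) ln(1 − 4p/3) = −0.75 ln(1 − 0.589159) = −0.75 ln(0.410841)
  = −0.75 × (-0.889549) = 0.667162 substitutions/site.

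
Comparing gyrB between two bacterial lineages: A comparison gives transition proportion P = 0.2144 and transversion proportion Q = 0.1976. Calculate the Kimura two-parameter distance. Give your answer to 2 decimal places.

0.62

Under the Kimura two-parameter model, d = −½ ln(1 − 2P − Q) − ¼ ln(1 − 2Q).
1 − 2P − Q = 0.3736, giving −½ ln(0.3736) = 0.492285.
1 − 2Q = 0.6048, giving −¼ ln(0.6048) = 0.125714.
d = 0.492285 + 0.125714 = 0.617999.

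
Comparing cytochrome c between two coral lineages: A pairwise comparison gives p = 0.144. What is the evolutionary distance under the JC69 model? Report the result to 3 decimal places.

d = −(3/4) ln(1 − 4p/3) = −0.75 ln(1 − 0.192) = −0.75 ln(0.808)
  = −0.75 × (-0.213193) = 0.159895 substitutions/site.

0.160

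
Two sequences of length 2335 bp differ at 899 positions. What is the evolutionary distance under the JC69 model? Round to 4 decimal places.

p = 899/2335 ≈ 0.385011.
d = −(3/4) ln(1 − 4p/3) = −0.75 ln(1 − 0.513348) = −0.75 ln(0.486652)
  = −0.75 × (-0.720206) = 0.540155 substitutions/site.

0.5402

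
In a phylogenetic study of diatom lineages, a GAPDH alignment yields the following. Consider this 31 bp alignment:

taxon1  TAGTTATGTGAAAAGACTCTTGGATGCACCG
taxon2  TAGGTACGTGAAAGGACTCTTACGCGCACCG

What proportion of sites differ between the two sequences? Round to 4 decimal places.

0.2258

The sequences differ at 7 of 31 positions (sites 4, 7, 14, 22, 23, 24, 25).
p = 7/31 = 0.225806… ≈ 0.2258 (to 4 d.p.).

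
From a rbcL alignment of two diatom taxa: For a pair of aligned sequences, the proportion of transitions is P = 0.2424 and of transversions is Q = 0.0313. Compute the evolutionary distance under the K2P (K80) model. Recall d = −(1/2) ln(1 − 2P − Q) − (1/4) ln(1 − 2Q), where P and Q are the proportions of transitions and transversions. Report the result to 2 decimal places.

Under the Kimura two-parameter model, d = −½ ln(1 − 2P − Q) − ¼ ln(1 − 2Q).
1 − 2P − Q = 0.4839, giving −½ ln(0.4839) = 0.362939.
1 − 2Q = 0.9374, giving −¼ ln(0.9374) = 0.016161.
d = 0.362939 + 0.016161 = 0.379100.

0.38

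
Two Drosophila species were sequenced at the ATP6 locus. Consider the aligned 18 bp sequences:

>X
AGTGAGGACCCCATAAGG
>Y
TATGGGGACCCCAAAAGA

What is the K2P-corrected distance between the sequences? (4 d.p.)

Of 18 sites, 3 differences are transitions and 2 are transversions, so P = 3/18 ≈ 0.166667 and Q = 2/18 ≈ 0.111111.
Under the Kimura two-parameter model, d = −½ ln(1 − 2P − Q) − ¼ ln(1 − 2Q).
1 − 2P − Q = 0.555555, giving −½ ln(0.555555) = 0.293894.
1 − 2Q = 0.777778, giving −¼ ln(0.777778) = 0.062829.
d = 0.293894 + 0.062829 = 0.356723.

0.3567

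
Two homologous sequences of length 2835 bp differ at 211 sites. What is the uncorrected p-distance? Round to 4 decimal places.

p = 211/2835 = 0.074426… ≈ 0.0744 (to 4 d.p.).

0.0744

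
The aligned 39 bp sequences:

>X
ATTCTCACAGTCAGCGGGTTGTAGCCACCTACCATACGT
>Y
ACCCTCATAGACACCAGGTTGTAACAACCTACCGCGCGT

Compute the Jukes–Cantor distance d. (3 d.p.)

0.354

The sequences differ at 11 of 39 sites, so p = 11/39 ≈ 0.282051.
d = −(3/4) ln(1 − 4p/3) = −0.75 ln(1 − 0.376068) = −0.75 ln(0.623932)
  = −0.75 × (-0.471714) = 0.353786 substitutions/site.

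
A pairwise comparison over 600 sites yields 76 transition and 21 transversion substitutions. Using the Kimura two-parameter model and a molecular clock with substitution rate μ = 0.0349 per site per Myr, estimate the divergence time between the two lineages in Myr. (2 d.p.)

P = 76/600 ≈ 0.126667 and Q = 21/600 = 0.035.
Under the Kimura two-parameter model, d = −½ ln(1 − 2P − Q) − ¼ ln(1 − 2Q).
1 − 2P − Q = 0.711666, giving −½ ln(0.711666) = 0.170073.
1 − 2Q = 0.93, giving −¼ ln(0.93) = 0.018143.
d = 0.170073 + 0.018143 = 0.188216.
Under a molecular clock d = 2μt, so t = d/(2μ) = 0.188216 / (2 × 0.0349) = 2.70 Myr.

2.70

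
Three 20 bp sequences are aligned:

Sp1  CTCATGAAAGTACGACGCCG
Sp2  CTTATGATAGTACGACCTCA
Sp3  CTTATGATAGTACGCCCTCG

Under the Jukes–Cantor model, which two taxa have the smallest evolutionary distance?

Sp1–Sp2: 5/20 differ, p = 0.250, d = 0.304.
Sp1–Sp3: 5/20 differ, p = 0.250, d = 0.304.
Sp2–Sp3: 2/20 differ, p = 0.100, d = 0.107.
The smallest distance is between Sp2 and Sp3.

Sp2 and Sp3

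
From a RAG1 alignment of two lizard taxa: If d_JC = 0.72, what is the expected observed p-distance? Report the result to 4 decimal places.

0.4628

p = (3/4)(1 − e^(−4d/3)) = 0.75 × (1 − e^(-0.96)) = 0.75 × (1 − 0.382893) = 0.462830.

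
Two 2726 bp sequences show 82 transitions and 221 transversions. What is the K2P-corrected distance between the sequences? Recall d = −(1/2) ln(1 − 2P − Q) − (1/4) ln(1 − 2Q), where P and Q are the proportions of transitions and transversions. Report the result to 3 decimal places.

P = 82/2726 ≈ 0.030081 and Q = 221/2726 ≈ 0.081071.
Under the Kimura two-parameter model, d = −½ ln(1 − 2P − Q) − ¼ ln(1 − 2Q).
1 − 2P − Q = 0.858767, giving −½ ln(0.858767) = 0.076129.
1 − 2Q = 0.837858, giving −¼ ln(0.837858) = 0.044227.
d = 0.076129 + 0.044227 = 0.120356.

0.120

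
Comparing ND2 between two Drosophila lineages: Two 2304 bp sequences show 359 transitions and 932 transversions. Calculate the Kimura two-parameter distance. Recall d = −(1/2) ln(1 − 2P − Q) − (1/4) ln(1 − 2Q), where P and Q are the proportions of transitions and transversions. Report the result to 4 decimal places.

P = 359/2304 ≈ 0.155816 and Q = 932/2304 ≈ 0.404514.
Under the Kimura two-parameter model, d = −½ ln(1 − 2P − Q) − ¼ ln(1 − 2Q).
1 − 2P − Q = 0.283854, giving −½ ln(0.283854) = 0.629648.
1 − 2Q = 0.190972, giving −¼ ln(0.190972) = 0.413907.
d = 0.629648 + 0.413907 = 1.043555.

1.0436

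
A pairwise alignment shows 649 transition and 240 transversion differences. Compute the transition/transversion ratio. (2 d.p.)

2.70

R = 649/240 = 2.704166… ≈ 2.70 (to 2 d.p.).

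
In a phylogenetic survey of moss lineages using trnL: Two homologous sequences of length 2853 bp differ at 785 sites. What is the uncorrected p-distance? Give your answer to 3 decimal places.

0.275

p = 785/2853 = 0.275148… ≈ 0.275 (to 3 d.p.).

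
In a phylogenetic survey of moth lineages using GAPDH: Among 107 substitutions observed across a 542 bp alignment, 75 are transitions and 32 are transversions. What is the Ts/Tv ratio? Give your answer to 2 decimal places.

R = 75/32 = 2.34375 ≈ 2.34 (to 2 d.p.).

2.34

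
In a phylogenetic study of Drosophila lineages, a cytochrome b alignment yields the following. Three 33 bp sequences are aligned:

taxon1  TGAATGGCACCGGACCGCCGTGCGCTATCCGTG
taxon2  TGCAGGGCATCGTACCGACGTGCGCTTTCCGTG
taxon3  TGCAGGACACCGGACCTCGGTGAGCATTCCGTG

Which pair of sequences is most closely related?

taxon1 and taxon2

taxon1–taxon2: 6/33 differ, p = 0.182, d = 0.208.
taxon1–taxon3: 8/33 differ, p = 0.242, d = 0.293.
taxon2–taxon3: 8/33 differ, p = 0.242, d = 0.293.
The smallest distance is between taxon1 and taxon2.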